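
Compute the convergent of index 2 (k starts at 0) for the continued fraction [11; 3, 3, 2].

Using pₖ = aₖpₖ₋₁ + pₖ₋₂, qₖ = aₖqₖ₋₁ + qₖ₋₂ (with p₋₁=1, p₋₂=0, q₋₁=0, q₋₂=1):
  k=0: a=11, p=11, q=1
  k=1: a=3, p=34, q=3
  k=2: a=3, p=113, q=10

113/10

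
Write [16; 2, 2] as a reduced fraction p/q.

82/5

Fold from the inside: start with 2/1.
  2 + 1/2 = 5/2
  16 + 2/5 = 82/5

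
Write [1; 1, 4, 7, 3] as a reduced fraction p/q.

Fold from the inside: start with 3/1.
  7 + 1/3 = 22/3
  4 + 3/22 = 91/22
  1 + 22/91 = 113/91
  1 + 91/113 = 204/113

204/113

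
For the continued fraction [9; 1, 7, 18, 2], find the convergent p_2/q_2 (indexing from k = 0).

79/8

Using pₖ = aₖpₖ₋₁ + pₖ₋₂, qₖ = aₖqₖ₋₁ + qₖ₋₂ (with p₋₁=1, p₋₂=0, q₋₁=0, q₋₂=1):
  k=0: a=9, p=9, q=1
  k=1: a=1, p=10, q=1
  k=2: a=7, p=79, q=8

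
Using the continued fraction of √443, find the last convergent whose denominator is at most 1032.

18585/883

√443 = [21; 21, 42, …] (period length 2).
Convergents:
  p_0/q_0 = 21/1
  p_1/q_1 = 442/21
  p_2/q_2 = 18585/883
  p_3/q_3 = 390727/18564
q_2 = 883 ≤ 1032 < 18564 = q_3, so the answer is 18585/883.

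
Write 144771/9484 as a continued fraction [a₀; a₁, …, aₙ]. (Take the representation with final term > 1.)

[15; 3, 1, 3, 2, 15, 18]

144771 = 15·9484 + 2511
9484 = 3·2511 + 1951
2511 = 1·1951 + 560
1951 = 3·560 + 271
560 = 2·271 + 18
271 = 15·18 + 1
18 = 18·1 + 0  (stop)
So 144771/9484 = [15; 3, 1, 3, 2, 15, 18].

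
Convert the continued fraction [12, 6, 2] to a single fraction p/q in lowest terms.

Using pₖ = aₖpₖ₋₁ + pₖ₋₂ and qₖ = aₖqₖ₋₁ + qₖ₋₂:
  k=0: a=12, p=12, q=1
  k=1: a=6, p=73, q=6
  k=2: a=2, p=158, q=13

158/13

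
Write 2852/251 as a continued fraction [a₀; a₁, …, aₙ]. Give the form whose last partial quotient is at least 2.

2852 = 11*251 + 91
251 = 2*91 + 69
91 = 1*69 + 22
69 = 3*22 + 3
22 = 7*3 + 1
3 = 3*1 + 0  (stop)
So 2852/251 = [11; 2, 1, 3, 7, 3].

[11; 2, 1, 3, 7, 3]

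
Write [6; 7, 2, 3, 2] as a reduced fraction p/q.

730/119

Using pₖ = aₖpₖ₋₁ + pₖ₋₂ and qₖ = aₖqₖ₋₁ + qₖ₋₂:
  k=0: a=6, p=6, q=1
  k=1: a=7, p=43, q=7
  k=2: a=2, p=92, q=15
  k=3: a=3, p=319, q=52
  k=4: a=2, p=730, q=119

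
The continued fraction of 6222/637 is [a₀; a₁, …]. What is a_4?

3

6222 = 9·637 + 489   →  a_0 = 9
637 = 1·489 + 148   →  a_1 = 1
489 = 3·148 + 45   →  a_2 = 3
148 = 3·45 + 13   →  a_3 = 3
45 = 3·13 + 6   →  a_4 = 3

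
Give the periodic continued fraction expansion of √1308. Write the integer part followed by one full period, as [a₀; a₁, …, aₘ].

[36; 6, 72]

a₀ = ⌊√1308⌋ = 36.
With m₀=0, d₀=1 and mₖ₊₁ = dₖaₖ − mₖ, dₖ₊₁ = (n − mₖ₊₁²)/dₖ, aₖ₊₁ = ⌊(a₀+mₖ₊₁)/dₖ₊₁⌋:
  k=1: m=36, d=12, a=6
  k=2: m=36, d=1, a=72
d=1 and a=2a₀=72 at k=2, so the next step gives (m, d) = (36, 12) again — its k=1 value — and the period has length 2.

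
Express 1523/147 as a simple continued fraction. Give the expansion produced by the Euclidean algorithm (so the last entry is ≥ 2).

1523 = 10·147 + 53
147 = 2·53 + 41
53 = 1·41 + 12
41 = 3·12 + 5
12 = 2·5 + 2
5 = 2·2 + 1
2 = 2·1 + 0  (stop)
So 1523/147 = [10; 2, 1, 3, 2, 2, 2].

[10; 2, 1, 3, 2, 2, 2]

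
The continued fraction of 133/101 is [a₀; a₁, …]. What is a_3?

133 = 1·101 + 32   →  a_0 = 1
101 = 3·32 + 5   →  a_1 = 3
32 = 6·5 + 2   →  a_2 = 6
5 = 2·2 + 1   →  a_3 = 2

2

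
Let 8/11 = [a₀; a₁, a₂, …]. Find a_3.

1

8 = 0·11 + 8   →  a_0 = 0
11 = 1·8 + 3   →  a_1 = 1
8 = 2·3 + 2   →  a_2 = 2
3 = 1·2 + 1   →  a_3 = 1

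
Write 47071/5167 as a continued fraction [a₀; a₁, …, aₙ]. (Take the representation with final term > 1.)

[9; 9, 10, 3, 18]

47071 = 9×5167 + 568
5167 = 9×568 + 55
568 = 10×55 + 18
55 = 3×18 + 1
18 = 18×1 + 0  (stop)
So 47071/5167 = [9; 9, 10, 3, 18].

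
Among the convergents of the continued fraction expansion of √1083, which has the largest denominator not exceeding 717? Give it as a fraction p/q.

√1083 = [32; 1, 9, 1, 64, …] (period length 4).
Convergents:
  p_0/q_0 = 32/1
  p_1/q_1 = 33/1
  p_2/q_2 = 329/10
  p_3/q_3 = 362/11
  p_4/q_4 = 23497/714
  p_5/q_5 = 23859/725
q_4 = 714 ≤ 717 < 725 = q_5, so the answer is 23497/714.

23497/714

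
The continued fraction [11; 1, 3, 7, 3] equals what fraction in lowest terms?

1070/91

Fold from the inside: start with 3/1.
  7 + 1/3 = 22/3
  3 + 3/22 = 69/22
  1 + 22/69 = 91/69
  11 + 69/91 = 1070/91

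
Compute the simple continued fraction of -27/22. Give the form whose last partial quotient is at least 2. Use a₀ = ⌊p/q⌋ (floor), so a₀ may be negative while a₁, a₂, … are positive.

-27 = -2×22 + 17
22 = 1×17 + 5
17 = 3×5 + 2
5 = 2×2 + 1
2 = 2×1 + 0  (stop)
So -27/22 = [-2; 1, 3, 2, 2].

[-2; 1, 3, 2, 2]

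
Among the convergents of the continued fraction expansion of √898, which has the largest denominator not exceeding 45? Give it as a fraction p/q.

√898 = [29; 1, 28, 1, 58, …] (period length 4).
Convergents:
  p_0/q_0 = 29/1
  p_1/q_1 = 30/1
  p_2/q_2 = 869/29
  p_3/q_3 = 899/30
  p_4/q_4 = 53011/1769
q_3 = 30 ≤ 45 < 1769 = q_4, so the answer is 899/30.

899/30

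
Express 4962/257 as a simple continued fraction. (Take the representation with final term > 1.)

4962 = 19×257 + 79
257 = 3×79 + 20
79 = 3×20 + 19
20 = 1×19 + 1
19 = 19×1 + 0  (stop)
So 4962/257 = [19; 3, 3, 1, 19].

[19; 3, 3, 1, 19]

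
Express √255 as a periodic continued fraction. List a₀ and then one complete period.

a₀ = ⌊√255⌋ = 15.
With m₀=0, d₀=1 and mₖ₊₁ = dₖaₖ − mₖ, dₖ₊₁ = (n − mₖ₊₁²)/dₖ, aₖ₊₁ = ⌊(a₀+mₖ₊₁)/dₖ₊₁⌋:
  k=1: m=15, d=30, a=1
  k=2: m=15, d=1, a=30
d=1 and a=2a₀=30 at k=2, so the next step gives (m, d) = (15, 30) again — its k=1 value — and the period has length 2.

[15; 1, 30]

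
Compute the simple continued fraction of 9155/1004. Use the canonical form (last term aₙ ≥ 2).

[9; 8, 2, 3, 2, 7]

9155 = 9×1004 + 119
1004 = 8×119 + 52
119 = 2×52 + 15
52 = 3×15 + 7
15 = 2×7 + 1
7 = 7×1 + 0  (stop)
So 9155/1004 = [9; 8, 2, 3, 2, 7].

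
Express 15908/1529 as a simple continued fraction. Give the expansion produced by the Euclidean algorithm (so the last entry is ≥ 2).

[10; 2, 2, 9, 6, 2, 2]

15908 = 10×1529 + 618
1529 = 2×618 + 293
618 = 2×293 + 32
293 = 9×32 + 5
32 = 6×5 + 2
5 = 2×2 + 1
2 = 2×1 + 0  (stop)
So 15908/1529 = [10; 2, 2, 9, 6, 2, 2].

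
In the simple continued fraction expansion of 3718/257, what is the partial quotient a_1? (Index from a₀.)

3718 = 14·257 + 120   →  a_0 = 14
257 = 2·120 + 17   →  a_1 = 2

2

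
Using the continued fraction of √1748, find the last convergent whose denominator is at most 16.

√1748 = [41; 1, 4, 4, 4, 1, 82, …] (period length 6).
Convergents:
  p_0/q_0 = 41/1
  p_1/q_1 = 42/1
  p_2/q_2 = 209/5
  p_3/q_3 = 878/21
q_2 = 5 ≤ 16 < 21 = q_3, so the answer is 209/5.

209/5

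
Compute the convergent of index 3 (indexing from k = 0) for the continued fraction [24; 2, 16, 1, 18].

857/35

Using pₖ = aₖpₖ₋₁ + pₖ₋₂, qₖ = aₖqₖ₋₁ + qₖ₋₂ (with p₋₁=1, p₋₂=0, q₋₁=0, q₋₂=1):
  k=0: a=24, p=24, q=1
  k=1: a=2, p=49, q=2
  k=2: a=16, p=808, q=33
  k=3: a=1, p=857, q=35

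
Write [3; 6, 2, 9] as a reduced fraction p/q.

Fold from the inside: start with 9/1.
  2 + 1/9 = 19/9
  6 + 9/19 = 123/19
  3 + 19/123 = 388/123

388/123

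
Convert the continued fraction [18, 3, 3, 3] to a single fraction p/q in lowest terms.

Using pₖ = aₖpₖ₋₁ + pₖ₋₂ and qₖ = aₖqₖ₋₁ + qₖ₋₂:
  k=0: a=18, p=18, q=1
  k=1: a=3, p=55, q=3
  k=2: a=3, p=183, q=10
  k=3: a=3, p=604, q=33

604/33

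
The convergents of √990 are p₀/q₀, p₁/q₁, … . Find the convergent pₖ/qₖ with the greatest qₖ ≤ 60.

881/28

√990 = [31; 2, 6, 2, 62, …] (period length 4).
Convergents:
  p_0/q_0 = 31/1
  p_1/q_1 = 63/2
  p_2/q_2 = 409/13
  p_3/q_3 = 881/28
  p_4/q_4 = 55031/1749
q_3 = 28 ≤ 60 < 1749 = q_4, so the answer is 881/28.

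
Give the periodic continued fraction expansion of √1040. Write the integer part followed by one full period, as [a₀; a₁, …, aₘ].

[32; 4, 64]

a₀ = ⌊√1040⌋ = 32.
With m₀=0, d₀=1 and mₖ₊₁ = dₖaₖ − mₖ, dₖ₊₁ = (n − mₖ₊₁²)/dₖ, aₖ₊₁ = ⌊(a₀+mₖ₊₁)/dₖ₊₁⌋:
  k=1: m=32, d=16, a=4
  k=2: m=32, d=1, a=64
d=1 and a=2a₀=64 at k=2, so the next step gives (m, d) = (32, 16) again — its k=1 value — and the period has length 2.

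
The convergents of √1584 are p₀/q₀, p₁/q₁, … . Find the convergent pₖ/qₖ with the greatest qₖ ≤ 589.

15880/399

√1584 = [39; 1, 3, 1, 78, …] (period length 4).
Convergents:
  p_0/q_0 = 39/1
  p_1/q_1 = 40/1
  p_2/q_2 = 159/4
  p_3/q_3 = 199/5
  p_4/q_4 = 15681/394
  p_5/q_5 = 15880/399
  p_6/q_6 = 63321/1591
q_5 = 399 ≤ 589 < 1591 = q_6, so the answer is 15880/399.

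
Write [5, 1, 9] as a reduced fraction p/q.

Using pₖ = aₖpₖ₋₁ + pₖ₋₂ and qₖ = aₖqₖ₋₁ + qₖ₋₂:
  k=0: a=5, p=5, q=1
  k=1: a=1, p=6, q=1
  k=2: a=9, p=59, q=10

59/10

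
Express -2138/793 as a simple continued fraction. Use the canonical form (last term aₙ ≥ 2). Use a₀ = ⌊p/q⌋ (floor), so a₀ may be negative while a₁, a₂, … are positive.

-2138 = -3*793 + 241
793 = 3*241 + 70
241 = 3*70 + 31
70 = 2*31 + 8
31 = 3*8 + 7
8 = 1*7 + 1
7 = 7*1 + 0  (stop)
So -2138/793 = [-3; 3, 3, 2, 3, 1, 7].

[-3; 3, 3, 2, 3, 1, 7]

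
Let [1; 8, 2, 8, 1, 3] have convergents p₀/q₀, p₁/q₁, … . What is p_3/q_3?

Using pₖ = aₖpₖ₋₁ + pₖ₋₂, qₖ = aₖqₖ₋₁ + qₖ₋₂ (with p₋₁=1, p₋₂=0, q₋₁=0, q₋₂=1):
  k=0: a=1, p=1, q=1
  k=1: a=8, p=9, q=8
  k=2: a=2, p=19, q=17
  k=3: a=8, p=161, q=144

161/144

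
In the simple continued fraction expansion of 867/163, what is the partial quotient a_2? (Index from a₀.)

867 = 5·163 + 52   →  a_0 = 5
163 = 3·52 + 7   →  a_1 = 3
52 = 7·7 + 3   →  a_2 = 7

7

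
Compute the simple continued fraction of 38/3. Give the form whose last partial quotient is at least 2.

[12; 1, 2]

38 = 12*3 + 2
3 = 1*2 + 1
2 = 2*1 + 0  (stop)
So 38/3 = [12; 1, 2].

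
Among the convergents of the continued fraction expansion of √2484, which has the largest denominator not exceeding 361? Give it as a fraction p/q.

7775/156

√2484 = [49; 1, 5, 4, 5, 1, 98, …] (period length 6).
Convergents:
  p_0/q_0 = 49/1
  p_1/q_1 = 50/1
  p_2/q_2 = 299/6
  p_3/q_3 = 1246/25
  p_4/q_4 = 6529/131
  p_5/q_5 = 7775/156
  p_6/q_6 = 768479/15419
q_5 = 156 ≤ 361 < 15419 = q_6, so the answer is 7775/156.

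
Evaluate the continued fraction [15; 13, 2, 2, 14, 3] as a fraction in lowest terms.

Using pₖ = aₖpₖ₋₁ + pₖ₋₂ and qₖ = aₖqₖ₋₁ + qₖ₋₂:
  k=0: a=15, p=15, q=1
  k=1: a=13, p=196, q=13
  k=2: a=2, p=407, q=27
  k=3: a=2, p=1010, q=67
  k=4: a=14, p=14547, q=965
  k=5: a=3, p=44651, q=2962

44651/2962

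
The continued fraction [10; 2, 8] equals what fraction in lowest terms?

Using pₖ = aₖpₖ₋₁ + pₖ₋₂ and qₖ = aₖqₖ₋₁ + qₖ₋₂:
  k=0: a=10, p=10, q=1
  k=1: a=2, p=21, q=2
  k=2: a=8, p=178, q=17

178/17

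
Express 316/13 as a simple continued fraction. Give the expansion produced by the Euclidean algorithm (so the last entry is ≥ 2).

[24; 3, 4]

316 = 24×13 + 4
13 = 3×4 + 1
4 = 4×1 + 0  (stop)
So 316/13 = [24; 3, 4].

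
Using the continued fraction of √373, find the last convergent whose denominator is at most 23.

309/16

√373 = [19; 3, 5, 5, 3, 38, …] (period length 5).
Convergents:
  p_0/q_0 = 19/1
  p_1/q_1 = 58/3
  p_2/q_2 = 309/16
  p_3/q_3 = 1603/83
q_2 = 16 ≤ 23 < 83 = q_3, so the answer is 309/16.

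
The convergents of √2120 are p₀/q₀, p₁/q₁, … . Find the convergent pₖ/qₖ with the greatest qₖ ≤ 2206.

√2120 = [46; 23, 92, …] (period length 2).
Convergents:
  p_0/q_0 = 46/1
  p_1/q_1 = 1059/23
  p_2/q_2 = 97474/2117
  p_3/q_3 = 2242961/48714
q_2 = 2117 ≤ 2206 < 48714 = q_3, so the answer is 97474/2117.

97474/2117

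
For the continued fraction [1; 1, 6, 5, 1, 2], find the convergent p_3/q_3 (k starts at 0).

Using pₖ = aₖpₖ₋₁ + pₖ₋₂, qₖ = aₖqₖ₋₁ + qₖ₋₂ (with p₋₁=1, p₋₂=0, q₋₁=0, q₋₂=1):
  k=0: a=1, p=1, q=1
  k=1: a=1, p=2, q=1
  k=2: a=6, p=13, q=7
  k=3: a=5, p=67, q=36

67/36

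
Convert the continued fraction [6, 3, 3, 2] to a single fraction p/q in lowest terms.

145/23

Fold from the inside: start with 2/1.
  3 + 1/2 = 7/2
  3 + 2/7 = 23/7
  6 + 7/23 = 145/23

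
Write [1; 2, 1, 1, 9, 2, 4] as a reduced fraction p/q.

Fold from the inside: start with 4/1.
  2 + 1/4 = 9/4
  9 + 4/9 = 85/9
  1 + 9/85 = 94/85
  1 + 85/94 = 179/94
  2 + 94/179 = 452/179
  1 + 179/452 = 631/452

631/452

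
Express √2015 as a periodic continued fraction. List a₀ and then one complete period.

a₀ = ⌊√2015⌋ = 44.

[44; 1, 7, 1, 88]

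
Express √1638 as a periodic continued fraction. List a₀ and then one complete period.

[40; 2, 8, 2, 80]

a₀ = ⌊√1638⌋ = 40.
With m₀=0, d₀=1 and mₖ₊₁ = dₖaₖ − mₖ, dₖ₊₁ = (n − mₖ₊₁²)/dₖ, aₖ₊₁ = ⌊(a₀+mₖ₊₁)/dₖ₊₁⌋:
  k=1: m=40, d=38, a=2
  k=2: m=36, d=9, a=8
  k=3: m=36, d=38, a=2
  k=4: m=40, d=1, a=80
d=1 and a=2a₀=80 at k=4, so the next step gives (m, d) = (40, 38) again — its k=1 value — and the period has length 4.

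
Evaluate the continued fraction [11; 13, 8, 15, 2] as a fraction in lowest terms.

36341/3281

Fold from the inside: start with 2/1.
  15 + 1/2 = 31/2
  8 + 2/31 = 250/31
  13 + 31/250 = 3281/250
  11 + 250/3281 = 36341/3281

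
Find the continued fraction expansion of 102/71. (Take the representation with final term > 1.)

102 = 1*71 + 31
71 = 2*31 + 9
31 = 3*9 + 4
9 = 2*4 + 1
4 = 4*1 + 0  (stop)
So 102/71 = [1; 2, 3, 2, 4].

[1; 2, 3, 2, 4]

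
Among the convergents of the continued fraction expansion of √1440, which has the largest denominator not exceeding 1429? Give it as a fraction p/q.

54037/1424

√1440 = [37; 1, 17, 1, 74, …] (period length 4).
Convergents:
  p_0/q_0 = 37/1
  p_1/q_1 = 38/1
  p_2/q_2 = 683/18
  p_3/q_3 = 721/19
  p_4/q_4 = 54037/1424
  p_5/q_5 = 54758/1443
q_4 = 1424 ≤ 1429 < 1443 = q_5, so the answer is 54037/1424.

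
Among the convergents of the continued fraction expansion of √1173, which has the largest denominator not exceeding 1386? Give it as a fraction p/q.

37537/1096

√1173 = [34; 4, 68, …] (period length 2).
Convergents:
  p_0/q_0 = 34/1
  p_1/q_1 = 137/4
  p_2/q_2 = 9350/273
  p_3/q_3 = 37537/1096
  p_4/q_4 = 2561866/74801
q_3 = 1096 ≤ 1386 < 74801 = q_4, so the answer is 37537/1096.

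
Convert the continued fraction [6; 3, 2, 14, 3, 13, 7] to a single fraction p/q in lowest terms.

Fold from the inside: start with 7/1.
  13 + 1/7 = 92/7
  3 + 7/92 = 283/92
  14 + 92/283 = 4054/283
  2 + 283/4054 = 8391/4054
  3 + 4054/8391 = 29227/8391
  6 + 8391/29227 = 183753/29227

183753/29227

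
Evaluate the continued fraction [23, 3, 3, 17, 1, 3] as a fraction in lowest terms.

16823/722

Using pₖ = aₖpₖ₋₁ + pₖ₋₂ and qₖ = aₖqₖ₋₁ + qₖ₋₂:
  k=0: a=23, p=23, q=1
  k=1: a=3, p=70, q=3
  k=2: a=3, p=233, q=10
  k=3: a=17, p=4031, q=173
  k=4: a=1, p=4264, q=183
  k=5: a=3, p=16823, q=722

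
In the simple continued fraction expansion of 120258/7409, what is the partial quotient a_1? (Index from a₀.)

4

120258 = 16·7409 + 1714   →  a_0 = 16
7409 = 4·1714 + 553   →  a_1 = 4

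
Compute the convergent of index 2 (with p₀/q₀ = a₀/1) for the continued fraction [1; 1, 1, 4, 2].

3/2

Using pₖ = aₖpₖ₋₁ + pₖ₋₂, qₖ = aₖqₖ₋₁ + qₖ₋₂ (with p₋₁=1, p₋₂=0, q₋₁=0, q₋₂=1):
  k=0: a=1, p=1, q=1
  k=1: a=1, p=2, q=1
  k=2: a=1, p=3, q=2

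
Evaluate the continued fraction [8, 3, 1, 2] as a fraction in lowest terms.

91/11

Using pₖ = aₖpₖ₋₁ + pₖ₋₂ and qₖ = aₖqₖ₋₁ + qₖ₋₂:
  k=0: a=8, p=8, q=1
  k=1: a=3, p=25, q=3
  k=2: a=1, p=33, q=4
  k=3: a=2, p=91, q=11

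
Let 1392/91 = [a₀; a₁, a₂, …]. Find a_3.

1

1392 = 15·91 + 27   →  a_0 = 15
91 = 3·27 + 10   →  a_1 = 3
27 = 2·10 + 7   →  a_2 = 2
10 = 1·7 + 3   →  a_3 = 1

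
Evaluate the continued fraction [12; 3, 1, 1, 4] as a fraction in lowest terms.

393/32

Fold from the inside: start with 4/1.
  1 + 1/4 = 5/4
  1 + 4/5 = 9/5
  3 + 5/9 = 32/9
  12 + 9/32 = 393/32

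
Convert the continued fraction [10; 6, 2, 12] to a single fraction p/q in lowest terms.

1645/162

Using pₖ = aₖpₖ₋₁ + pₖ₋₂ and qₖ = aₖqₖ₋₁ + qₖ₋₂:
  k=0: a=10, p=10, q=1
  k=1: a=6, p=61, q=6
  k=2: a=2, p=132, q=13
  k=3: a=12, p=1645, q=162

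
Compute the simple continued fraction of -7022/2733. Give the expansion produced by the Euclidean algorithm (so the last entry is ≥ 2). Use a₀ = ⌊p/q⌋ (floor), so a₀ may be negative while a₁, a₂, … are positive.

-7022 = -3*2733 + 1177
2733 = 2*1177 + 379
1177 = 3*379 + 40
379 = 9*40 + 19
40 = 2*19 + 2
19 = 9*2 + 1
2 = 2*1 + 0  (stop)
So -7022/2733 = [-3; 2, 3, 9, 2, 9, 2].

[-3; 2, 3, 9, 2, 9, 2]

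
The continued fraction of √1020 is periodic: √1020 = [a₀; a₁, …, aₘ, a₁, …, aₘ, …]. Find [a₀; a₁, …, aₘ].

[31; 1, 14, 1, 62]

a₀ = ⌊√1020⌋ = 31.
With m₀=0, d₀=1 and mₖ₊₁ = dₖaₖ − mₖ, dₖ₊₁ = (n − mₖ₊₁²)/dₖ, aₖ₊₁ = ⌊(a₀+mₖ₊₁)/dₖ₊₁⌋:
  k=1: m=31, d=59, a=1
  k=2: m=28, d=4, a=14
  k=3: m=28, d=59, a=1
  k=4: m=31, d=1, a=62
d=1 and a=2a₀=62 at k=4, so the next step gives (m, d) = (31, 59) again — its k=1 value — and the period has length 4.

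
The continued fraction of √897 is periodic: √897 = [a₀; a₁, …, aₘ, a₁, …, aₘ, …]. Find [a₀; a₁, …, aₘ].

a₀ = ⌊√897⌋ = 29.
With m₀=0, d₀=1 and mₖ₊₁ = dₖaₖ − mₖ, dₖ₊₁ = (n − mₖ₊₁²)/dₖ, aₖ₊₁ = ⌊(a₀+mₖ₊₁)/dₖ₊₁⌋:
  k=1: m=29, d=56, a=1
  k=2: m=27, d=3, a=18
  k=3: m=27, d=56, a=1
  k=4: m=29, d=1, a=58
d=1 and a=2a₀=58 at k=4, so the next step gives (m, d) = (29, 56) again — its k=1 value — and the period has length 4.

[29; 1, 18, 1, 58]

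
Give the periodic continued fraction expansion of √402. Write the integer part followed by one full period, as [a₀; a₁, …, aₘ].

a₀ = ⌊√402⌋ = 20.

[20; 20, 40]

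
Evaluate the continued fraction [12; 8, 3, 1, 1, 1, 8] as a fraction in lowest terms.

9527/786

Using pₖ = aₖpₖ₋₁ + pₖ₋₂ and qₖ = aₖqₖ₋₁ + qₖ₋₂:
  k=0: a=12, p=12, q=1
  k=1: a=8, p=97, q=8
  k=2: a=3, p=303, q=25
  k=3: a=1, p=400, q=33
  k=4: a=1, p=703, q=58
  k=5: a=1, p=1103, q=91
  k=6: a=8, p=9527, q=786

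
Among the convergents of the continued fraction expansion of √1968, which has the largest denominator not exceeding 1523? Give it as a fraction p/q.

29767/671

√1968 = [44; 2, 1, 3, 5, 3, 1, 2, 88, …] (period length 8).
Convergents:
  p_0/q_0 = 44/1
  p_1/q_1 = 89/2
  p_2/q_2 = 133/3
  p_3/q_3 = 488/11
  p_4/q_4 = 2573/58
  p_5/q_5 = 8207/185
  p_6/q_6 = 10780/243
  p_7/q_7 = 29767/671
  p_8/q_8 = 2630276/59291
q_7 = 671 ≤ 1523 < 59291 = q_8, so the answer is 29767/671.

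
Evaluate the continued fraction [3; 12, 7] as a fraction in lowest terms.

Using pₖ = aₖpₖ₋₁ + pₖ₋₂ and qₖ = aₖqₖ₋₁ + qₖ₋₂:
  k=0: a=3, p=3, q=1
  k=1: a=12, p=37, q=12
  k=2: a=7, p=262, q=85

262/85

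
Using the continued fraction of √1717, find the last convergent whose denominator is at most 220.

6547/158

√1717 = [41; 2, 3, 2, 4, 2, 3, 2, 82, …] (period length 8).
Convergents:
  p_0/q_0 = 41/1
  p_1/q_1 = 83/2
  p_2/q_2 = 290/7
  p_3/q_3 = 663/16
  p_4/q_4 = 2942/71
  p_5/q_5 = 6547/158
  p_6/q_6 = 22583/545
q_5 = 158 ≤ 220 < 545 = q_6, so the answer is 6547/158.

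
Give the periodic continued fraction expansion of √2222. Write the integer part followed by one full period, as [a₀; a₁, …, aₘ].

[47; 7, 4, 7, 94]

a₀ = ⌊√2222⌋ = 47.
With m₀=0, d₀=1 and mₖ₊₁ = dₖaₖ − mₖ, dₖ₊₁ = (n − mₖ₊₁²)/dₖ, aₖ₊₁ = ⌊(a₀+mₖ₊₁)/dₖ₊₁⌋:
  k=1: m=47, d=13, a=7
  k=2: m=44, d=22, a=4
  k=3: m=44, d=13, a=7
  k=4: m=47, d=1, a=94
d=1 and a=2a₀=94 at k=4, so the next step gives (m, d) = (47, 13) again — its k=1 value — and the period has length 4.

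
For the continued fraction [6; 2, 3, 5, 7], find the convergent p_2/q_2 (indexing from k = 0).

45/7

Using pₖ = aₖpₖ₋₁ + pₖ₋₂, qₖ = aₖqₖ₋₁ + qₖ₋₂ (with p₋₁=1, p₋₂=0, q₋₁=0, q₋₂=1):
  k=0: a=6, p=6, q=1
  k=1: a=2, p=13, q=2
  k=2: a=3, p=45, q=7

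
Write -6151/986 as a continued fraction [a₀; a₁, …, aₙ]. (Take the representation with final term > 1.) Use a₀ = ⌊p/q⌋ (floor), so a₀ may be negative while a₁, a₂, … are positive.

[-7; 1, 3, 5, 9, 5]

-6151 = -7×986 + 751
986 = 1×751 + 235
751 = 3×235 + 46
235 = 5×46 + 5
46 = 9×5 + 1
5 = 5×1 + 0  (stop)
So -6151/986 = [-7; 1, 3, 5, 9, 5].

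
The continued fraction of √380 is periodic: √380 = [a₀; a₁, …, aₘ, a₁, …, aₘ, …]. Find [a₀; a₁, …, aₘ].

a₀ = ⌊√380⌋ = 19.
With m₀=0, d₀=1 and mₖ₊₁ = dₖaₖ − mₖ, dₖ₊₁ = (n − mₖ₊₁²)/dₖ, aₖ₊₁ = ⌊(a₀+mₖ₊₁)/dₖ₊₁⌋:
  k=1: m=19, d=19, a=2
  k=2: m=19, d=1, a=38
d=1 and a=2a₀=38 at k=2, so the next step gives (m, d) = (19, 19) again — its k=1 value — and the period has length 2.

[19; 2, 38]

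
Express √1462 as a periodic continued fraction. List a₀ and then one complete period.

[38; 4, 4, 4, 76]

a₀ = ⌊√1462⌋ = 38.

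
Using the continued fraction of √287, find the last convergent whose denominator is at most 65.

288/17

√287 = [16; 1, 15, 1, 32, …] (period length 4).
Convergents:
  p_0/q_0 = 16/1
  p_1/q_1 = 17/1
  p_2/q_2 = 271/16
  p_3/q_3 = 288/17
  p_4/q_4 = 9487/560
q_3 = 17 ≤ 65 < 560 = q_4, so the answer is 288/17.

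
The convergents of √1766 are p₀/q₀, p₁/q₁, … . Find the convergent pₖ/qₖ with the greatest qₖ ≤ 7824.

148302/3529

√1766 = [42; 42, 84, …] (period length 2).
Convergents:
  p_0/q_0 = 42/1
  p_1/q_1 = 1765/42
  p_2/q_2 = 148302/3529
  p_3/q_3 = 6230449/148260
q_2 = 3529 ≤ 7824 < 148260 = q_3, so the answer is 148302/3529.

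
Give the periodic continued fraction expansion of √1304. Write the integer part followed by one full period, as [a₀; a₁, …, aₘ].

a₀ = ⌊√1304⌋ = 36.
With m₀=0, d₀=1 and mₖ₊₁ = dₖaₖ − mₖ, dₖ₊₁ = (n − mₖ₊₁²)/dₖ, aₖ₊₁ = ⌊(a₀+mₖ₊₁)/dₖ₊₁⌋:
  k=1: m=36, d=8, a=9
  k=2: m=36, d=1, a=72
d=1 and a=2a₀=72 at k=2, so the next step gives (m, d) = (36, 8) again — its k=1 value — and the period has length 2.

[36; 9, 72]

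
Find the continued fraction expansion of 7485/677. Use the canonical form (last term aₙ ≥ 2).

7485 = 11*677 + 38
677 = 17*38 + 31
38 = 1*31 + 7
31 = 4*7 + 3
7 = 2*3 + 1
3 = 3*1 + 0  (stop)
So 7485/677 = [11; 17, 1, 4, 2, 3].

[11; 17, 1, 4, 2, 3]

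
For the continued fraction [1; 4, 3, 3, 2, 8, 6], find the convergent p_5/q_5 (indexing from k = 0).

Using pₖ = aₖpₖ₋₁ + pₖ₋₂, qₖ = aₖqₖ₋₁ + qₖ₋₂ (with p₋₁=1, p₋₂=0, q₋₁=0, q₋₂=1):
  k=0: a=1, p=1, q=1
  k=1: a=4, p=5, q=4
  k=2: a=3, p=16, q=13
  k=3: a=3, p=53, q=43
  k=4: a=2, p=122, q=99
  k=5: a=8, p=1029, q=835

1029/835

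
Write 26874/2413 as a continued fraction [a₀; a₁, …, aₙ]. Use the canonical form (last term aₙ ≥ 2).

26874 = 11*2413 + 331
2413 = 7*331 + 96
331 = 3*96 + 43
96 = 2*43 + 10
43 = 4*10 + 3
10 = 3*3 + 1
3 = 3*1 + 0  (stop)
So 26874/2413 = [11; 7, 3, 2, 4, 3, 3].

[11; 7, 3, 2, 4, 3, 3]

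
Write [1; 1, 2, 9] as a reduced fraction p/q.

Fold from the inside: start with 9/1.
  2 + 1/9 = 19/9
  1 + 9/19 = 28/19
  1 + 19/28 = 47/28

47/28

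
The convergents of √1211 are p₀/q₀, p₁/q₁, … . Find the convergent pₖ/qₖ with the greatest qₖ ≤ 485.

12145/349

√1211 = [34; 1, 3, 1, 68, …] (period length 4).
Convergents:
  p_0/q_0 = 34/1
  p_1/q_1 = 35/1
  p_2/q_2 = 139/4
  p_3/q_3 = 174/5
  p_4/q_4 = 11971/344
  p_5/q_5 = 12145/349
  p_6/q_6 = 48406/1391
q_5 = 349 ≤ 485 < 1391 = q_6, so the answer is 12145/349.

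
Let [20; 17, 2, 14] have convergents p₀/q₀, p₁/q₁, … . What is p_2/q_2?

702/35

Using pₖ = aₖpₖ₋₁ + pₖ₋₂, qₖ = aₖqₖ₋₁ + qₖ₋₂ (with p₋₁=1, p₋₂=0, q₋₁=0, q₋₂=1):
  k=0: a=20, p=20, q=1
  k=1: a=17, p=341, q=17
  k=2: a=2, p=702, q=35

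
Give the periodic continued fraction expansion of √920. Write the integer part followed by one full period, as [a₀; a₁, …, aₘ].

[30; 3, 60]

a₀ = ⌊√920⌋ = 30.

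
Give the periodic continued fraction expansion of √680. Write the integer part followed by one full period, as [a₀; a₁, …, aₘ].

a₀ = ⌊√680⌋ = 26.
With m₀=0, d₀=1 and mₖ₊₁ = dₖaₖ − mₖ, dₖ₊₁ = (n − mₖ₊₁²)/dₖ, aₖ₊₁ = ⌊(a₀+mₖ₊₁)/dₖ₊₁⌋:
  k=1: m=26, d=4, a=13
  k=2: m=26, d=1, a=52
d=1 and a=2a₀=52 at k=2, so the next step gives (m, d) = (26, 4) again — its k=1 value — and the period has length 2.

[26; 13, 52]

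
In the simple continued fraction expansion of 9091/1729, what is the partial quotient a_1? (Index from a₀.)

9091 = 5·1729 + 446   →  a_0 = 5
1729 = 3·446 + 391   →  a_1 = 3

3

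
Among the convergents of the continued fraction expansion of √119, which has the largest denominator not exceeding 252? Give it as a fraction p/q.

2629/241

√119 = [10; 1, 9, 1, 20, …] (period length 4).
Convergents:
  p_0/q_0 = 10/1
  p_1/q_1 = 11/1
  p_2/q_2 = 109/10
  p_3/q_3 = 120/11
  p_4/q_4 = 2509/230
  p_5/q_5 = 2629/241
  p_6/q_6 = 26170/2399
q_5 = 241 ≤ 252 < 2399 = q_6, so the answer is 2629/241.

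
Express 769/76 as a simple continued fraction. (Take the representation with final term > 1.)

[10; 8, 2, 4]

769 = 10·76 + 9
76 = 8·9 + 4
9 = 2·4 + 1
4 = 4·1 + 0  (stop)
So 769/76 = [10; 8, 2, 4].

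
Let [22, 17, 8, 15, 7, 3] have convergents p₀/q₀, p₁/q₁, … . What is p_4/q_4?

Using pₖ = aₖpₖ₋₁ + pₖ₋₂, qₖ = aₖqₖ₋₁ + qₖ₋₂ (with p₋₁=1, p₋₂=0, q₋₁=0, q₋₂=1):
  k=0: a=22, p=22, q=1
  k=1: a=17, p=375, q=17
  k=2: a=8, p=3022, q=137
  k=3: a=15, p=45705, q=2072
  k=4: a=7, p=322957, q=14641

322957/14641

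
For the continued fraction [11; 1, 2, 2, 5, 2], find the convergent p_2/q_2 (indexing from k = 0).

35/3

Using pₖ = aₖpₖ₋₁ + pₖ₋₂, qₖ = aₖqₖ₋₁ + qₖ₋₂ (with p₋₁=1, p₋₂=0, q₋₁=0, q₋₂=1):
  k=0: a=11, p=11, q=1
  k=1: a=1, p=12, q=1
  k=2: a=2, p=35, q=3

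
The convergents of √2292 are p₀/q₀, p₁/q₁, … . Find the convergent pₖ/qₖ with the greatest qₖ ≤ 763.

36337/759

√2292 = [47; 1, 6, 1, 94, …] (period length 4).
Convergents:
  p_0/q_0 = 47/1
  p_1/q_1 = 48/1
  p_2/q_2 = 335/7
  p_3/q_3 = 383/8
  p_4/q_4 = 36337/759
  p_5/q_5 = 36720/767
q_4 = 759 ≤ 763 < 767 = q_5, so the answer is 36337/759.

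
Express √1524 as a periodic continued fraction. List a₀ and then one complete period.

a₀ = ⌊√1524⌋ = 39.

[39; 26, 78]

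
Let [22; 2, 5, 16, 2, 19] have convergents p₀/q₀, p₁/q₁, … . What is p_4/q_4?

8241/367

Using pₖ = aₖpₖ₋₁ + pₖ₋₂, qₖ = aₖqₖ₋₁ + qₖ₋₂ (with p₋₁=1, p₋₂=0, q₋₁=0, q₋₂=1):
  k=0: a=22, p=22, q=1
  k=1: a=2, p=45, q=2
  k=2: a=5, p=247, q=11
  k=3: a=16, p=3997, q=178
  k=4: a=2, p=8241, q=367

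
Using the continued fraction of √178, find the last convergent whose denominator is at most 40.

507/38

√178 = [13; 2, 1, 12, 1, 2, 26, …] (period length 6).
Convergents:
  p_0/q_0 = 13/1
  p_1/q_1 = 27/2
  p_2/q_2 = 40/3
  p_3/q_3 = 507/38
  p_4/q_4 = 547/41
q_3 = 38 ≤ 40 < 41 = q_4, so the answer is 507/38.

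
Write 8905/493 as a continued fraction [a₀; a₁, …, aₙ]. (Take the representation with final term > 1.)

[18; 15, 1, 9, 3]

8905 = 18×493 + 31
493 = 15×31 + 28
31 = 1×28 + 3
28 = 9×3 + 1
3 = 3×1 + 0  (stop)
So 8905/493 = [18; 15, 1, 9, 3].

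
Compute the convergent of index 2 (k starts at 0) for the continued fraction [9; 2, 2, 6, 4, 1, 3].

Using pₖ = aₖpₖ₋₁ + pₖ₋₂, qₖ = aₖqₖ₋₁ + qₖ₋₂ (with p₋₁=1, p₋₂=0, q₋₁=0, q₋₂=1):
  k=0: a=9, p=9, q=1
  k=1: a=2, p=19, q=2
  k=2: a=2, p=47, q=5

47/5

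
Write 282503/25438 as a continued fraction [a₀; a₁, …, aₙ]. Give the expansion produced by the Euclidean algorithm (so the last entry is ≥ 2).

[11; 9, 2, 9, 6, 3, 7]

282503 = 11·25438 + 2685
25438 = 9·2685 + 1273
2685 = 2·1273 + 139
1273 = 9·139 + 22
139 = 6·22 + 7
22 = 3·7 + 1
7 = 7·1 + 0  (stop)
So 282503/25438 = [11; 9, 2, 9, 6, 3, 7].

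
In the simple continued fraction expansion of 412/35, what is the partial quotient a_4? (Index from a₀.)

412 = 11·35 + 27   →  a_0 = 11
35 = 1·27 + 8   →  a_1 = 1
27 = 3·8 + 3   →  a_2 = 3
8 = 2·3 + 2   →  a_3 = 2
3 = 1·2 + 1   →  a_4 = 1

1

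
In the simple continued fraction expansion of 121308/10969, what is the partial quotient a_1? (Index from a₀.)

16

121308 = 11·10969 + 649   →  a_0 = 11
10969 = 16·649 + 585   →  a_1 = 16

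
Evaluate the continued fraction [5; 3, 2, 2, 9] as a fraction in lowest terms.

847/160

Using pₖ = aₖpₖ₋₁ + pₖ₋₂ and qₖ = aₖqₖ₋₁ + qₖ₋₂:
  k=0: a=5, p=5, q=1
  k=1: a=3, p=16, q=3
  k=2: a=2, p=37, q=7
  k=3: a=2, p=90, q=17
  k=4: a=9, p=847, q=160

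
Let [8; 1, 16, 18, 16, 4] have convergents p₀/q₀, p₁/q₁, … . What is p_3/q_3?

2745/307

Using pₖ = aₖpₖ₋₁ + pₖ₋₂, qₖ = aₖqₖ₋₁ + qₖ₋₂ (with p₋₁=1, p₋₂=0, q₋₁=0, q₋₂=1):
  k=0: a=8, p=8, q=1
  k=1: a=1, p=9, q=1
  k=2: a=16, p=152, q=17
  k=3: a=18, p=2745, q=307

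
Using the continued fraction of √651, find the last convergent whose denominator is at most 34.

√651 = [25; 1, 1, 16, 1, 1, 50, …] (period length 6).
Convergents:
  p_0/q_0 = 25/1
  p_1/q_1 = 26/1
  p_2/q_2 = 51/2
  p_3/q_3 = 842/33
  p_4/q_4 = 893/35
q_3 = 33 ≤ 34 < 35 = q_4, so the answer is 842/33.

842/33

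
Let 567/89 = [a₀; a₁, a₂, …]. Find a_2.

1

567 = 6·89 + 33   →  a_0 = 6
89 = 2·33 + 23   →  a_1 = 2
33 = 1·23 + 10   →  a_2 = 1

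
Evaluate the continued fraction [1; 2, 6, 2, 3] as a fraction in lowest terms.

142/97

Using pₖ = aₖpₖ₋₁ + pₖ₋₂ and qₖ = aₖqₖ₋₁ + qₖ₋₂:
  k=0: a=1, p=1, q=1
  k=1: a=2, p=3, q=2
  k=2: a=6, p=19, q=13
  k=3: a=2, p=41, q=28
  k=4: a=3, p=142, q=97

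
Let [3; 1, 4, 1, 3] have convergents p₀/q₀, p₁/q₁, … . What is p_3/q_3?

Using pₖ = aₖpₖ₋₁ + pₖ₋₂, qₖ = aₖqₖ₋₁ + qₖ₋₂ (with p₋₁=1, p₋₂=0, q₋₁=0, q₋₂=1):
  k=0: a=3, p=3, q=1
  k=1: a=1, p=4, q=1
  k=2: a=4, p=19, q=5
  k=3: a=1, p=23, q=6

23/6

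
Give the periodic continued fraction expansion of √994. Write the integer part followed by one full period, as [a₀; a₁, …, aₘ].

[31; 1, 1, 8, 1, 1, 62]

a₀ = ⌊√994⌋ = 31.
With m₀=0, d₀=1 and mₖ₊₁ = dₖaₖ − mₖ, dₖ₊₁ = (n − mₖ₊₁²)/dₖ, aₖ₊₁ = ⌊(a₀+mₖ₊₁)/dₖ₊₁⌋:
  k=1: m=31, d=33, a=1
  k=2: m=2, d=30, a=1
  k=3: m=28, d=7, a=8
  k=4: m=28, d=30, a=1
  k=5: m=2, d=33, a=1
  k=6: m=31, d=1, a=62
d=1 and a=2a₀=62 at k=6, so the next step gives (m, d) = (31, 33) again — its k=1 value — and the period has length 6.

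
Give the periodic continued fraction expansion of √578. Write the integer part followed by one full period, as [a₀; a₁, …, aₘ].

[24; 24, 48]

a₀ = ⌊√578⌋ = 24.
With m₀=0, d₀=1 and mₖ₊₁ = dₖaₖ − mₖ, dₖ₊₁ = (n − mₖ₊₁²)/dₖ, aₖ₊₁ = ⌊(a₀+mₖ₊₁)/dₖ₊₁⌋:
  k=1: m=24, d=2, a=24
  k=2: m=24, d=1, a=48
d=1 and a=2a₀=48 at k=2, so the next step gives (m, d) = (24, 2) again — its k=1 value — and the period has length 2.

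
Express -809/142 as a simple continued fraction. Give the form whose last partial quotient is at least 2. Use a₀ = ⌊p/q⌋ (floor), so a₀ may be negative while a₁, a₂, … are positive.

[-6; 3, 3, 3, 4]

-809 = -6·142 + 43
142 = 3·43 + 13
43 = 3·13 + 4
13 = 3·4 + 1
4 = 4·1 + 0  (stop)
So -809/142 = [-6; 3, 3, 3, 4].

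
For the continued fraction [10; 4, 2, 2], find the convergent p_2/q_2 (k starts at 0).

Using pₖ = aₖpₖ₋₁ + pₖ₋₂, qₖ = aₖqₖ₋₁ + qₖ₋₂ (with p₋₁=1, p₋₂=0, q₋₁=0, q₋₂=1):
  k=0: a=10, p=10, q=1
  k=1: a=4, p=41, q=4
  k=2: a=2, p=92, q=9

92/9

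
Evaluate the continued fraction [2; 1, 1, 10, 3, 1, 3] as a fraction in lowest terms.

815/323

Using pₖ = aₖpₖ₋₁ + pₖ₋₂ and qₖ = aₖqₖ₋₁ + qₖ₋₂:
  k=0: a=2, p=2, q=1
  k=1: a=1, p=3, q=1
  k=2: a=1, p=5, q=2
  k=3: a=10, p=53, q=21
  k=4: a=3, p=164, q=65
  k=5: a=1, p=217, q=86
  k=6: a=3, p=815, q=323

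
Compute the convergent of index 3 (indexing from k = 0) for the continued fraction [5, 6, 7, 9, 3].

Using pₖ = aₖpₖ₋₁ + pₖ₋₂, qₖ = aₖqₖ₋₁ + qₖ₋₂ (with p₋₁=1, p₋₂=0, q₋₁=0, q₋₂=1):
  k=0: a=5, p=5, q=1
  k=1: a=6, p=31, q=6
  k=2: a=7, p=222, q=43
  k=3: a=9, p=2029, q=393

2029/393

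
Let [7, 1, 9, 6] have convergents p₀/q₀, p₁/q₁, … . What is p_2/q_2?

Using pₖ = aₖpₖ₋₁ + pₖ₋₂, qₖ = aₖqₖ₋₁ + qₖ₋₂ (with p₋₁=1, p₋₂=0, q₋₁=0, q₋₂=1):
  k=0: a=7, p=7, q=1
  k=1: a=1, p=8, q=1
  k=2: a=9, p=79, q=10

79/10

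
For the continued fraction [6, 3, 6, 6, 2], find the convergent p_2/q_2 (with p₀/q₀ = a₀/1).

120/19

Using pₖ = aₖpₖ₋₁ + pₖ₋₂, qₖ = aₖqₖ₋₁ + qₖ₋₂ (with p₋₁=1, p₋₂=0, q₋₁=0, q₋₂=1):
  k=0: a=6, p=6, q=1
  k=1: a=3, p=19, q=3
  k=2: a=6, p=120, q=19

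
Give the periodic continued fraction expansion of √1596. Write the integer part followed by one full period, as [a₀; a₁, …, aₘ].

[39; 1, 18, 1, 78]

a₀ = ⌊√1596⌋ = 39.
With m₀=0, d₀=1 and mₖ₊₁ = dₖaₖ − mₖ, dₖ₊₁ = (n − mₖ₊₁²)/dₖ, aₖ₊₁ = ⌊(a₀+mₖ₊₁)/dₖ₊₁⌋:
  k=1: m=39, d=75, a=1
  k=2: m=36, d=4, a=18
  k=3: m=36, d=75, a=1
  k=4: m=39, d=1, a=78
d=1 and a=2a₀=78 at k=4, so the next step gives (m, d) = (39, 75) again — its k=1 value — and the period has length 4.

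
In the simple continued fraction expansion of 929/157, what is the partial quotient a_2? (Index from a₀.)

929 = 5·157 + 144   →  a_0 = 5
157 = 1·144 + 13   →  a_1 = 1
144 = 11·13 + 1   →  a_2 = 11

11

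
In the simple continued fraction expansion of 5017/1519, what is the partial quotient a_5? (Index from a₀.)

3

5017 = 3·1519 + 460   →  a_0 = 3
1519 = 3·460 + 139   →  a_1 = 3
460 = 3·139 + 43   →  a_2 = 3
139 = 3·43 + 10   →  a_3 = 3
43 = 4·10 + 3   →  a_4 = 4
10 = 3·3 + 1   →  a_5 = 3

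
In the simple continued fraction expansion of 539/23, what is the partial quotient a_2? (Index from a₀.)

539 = 23·23 + 10   →  a_0 = 23
23 = 2·10 + 3   →  a_1 = 2
10 = 3·3 + 1   →  a_2 = 3

3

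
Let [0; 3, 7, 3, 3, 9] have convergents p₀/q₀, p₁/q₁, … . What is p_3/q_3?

22/69

Using pₖ = aₖpₖ₋₁ + pₖ₋₂, qₖ = aₖqₖ₋₁ + qₖ₋₂ (with p₋₁=1, p₋₂=0, q₋₁=0, q₋₂=1):
  k=0: a=0, p=0, q=1
  k=1: a=3, p=1, q=3
  k=2: a=7, p=7, q=22
  k=3: a=3, p=22, q=69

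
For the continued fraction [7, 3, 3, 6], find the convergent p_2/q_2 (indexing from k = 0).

73/10

Using pₖ = aₖpₖ₋₁ + pₖ₋₂, qₖ = aₖqₖ₋₁ + qₖ₋₂ (with p₋₁=1, p₋₂=0, q₋₁=0, q₋₂=1):
  k=0: a=7, p=7, q=1
  k=1: a=3, p=22, q=3
  k=2: a=3, p=73, q=10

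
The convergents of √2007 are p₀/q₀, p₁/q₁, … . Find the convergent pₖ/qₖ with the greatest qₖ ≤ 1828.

√2007 = [44; 1, 3, 1, 88, …] (period length 4).
Convergents:
  p_0/q_0 = 44/1
  p_1/q_1 = 45/1
  p_2/q_2 = 179/4
  p_3/q_3 = 224/5
  p_4/q_4 = 19891/444
  p_5/q_5 = 20115/449
  p_6/q_6 = 80236/1791
  p_7/q_7 = 100351/2240
q_6 = 1791 ≤ 1828 < 2240 = q_7, so the answer is 80236/1791.

80236/1791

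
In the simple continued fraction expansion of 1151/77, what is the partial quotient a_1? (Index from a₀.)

1

1151 = 14·77 + 73   →  a_0 = 14
77 = 1·73 + 4   →  a_1 = 1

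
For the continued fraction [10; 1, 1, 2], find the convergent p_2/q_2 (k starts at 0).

Using pₖ = aₖpₖ₋₁ + pₖ₋₂, qₖ = aₖqₖ₋₁ + qₖ₋₂ (with p₋₁=1, p₋₂=0, q₋₁=0, q₋₂=1):
  k=0: a=10, p=10, q=1
  k=1: a=1, p=11, q=1
  k=2: a=1, p=21, q=2

21/2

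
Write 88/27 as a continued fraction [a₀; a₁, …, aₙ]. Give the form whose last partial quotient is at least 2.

[3; 3, 1, 6]

88 = 3*27 + 7
27 = 3*7 + 6
7 = 1*6 + 1
6 = 6*1 + 0  (stop)
So 88/27 = [3; 3, 1, 6].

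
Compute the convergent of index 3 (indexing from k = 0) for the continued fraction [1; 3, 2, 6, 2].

Using pₖ = aₖpₖ₋₁ + pₖ₋₂, qₖ = aₖqₖ₋₁ + qₖ₋₂ (with p₋₁=1, p₋₂=0, q₋₁=0, q₋₂=1):
  k=0: a=1, p=1, q=1
  k=1: a=3, p=4, q=3
  k=2: a=2, p=9, q=7
  k=3: a=6, p=58, q=45

58/45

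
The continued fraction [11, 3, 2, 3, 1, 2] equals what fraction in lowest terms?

Using pₖ = aₖpₖ₋₁ + pₖ₋₂ and qₖ = aₖqₖ₋₁ + qₖ₋₂:
  k=0: a=11, p=11, q=1
  k=1: a=3, p=34, q=3
  k=2: a=2, p=79, q=7
  k=3: a=3, p=271, q=24
  k=4: a=1, p=350, q=31
  k=5: a=2, p=971, q=86

971/86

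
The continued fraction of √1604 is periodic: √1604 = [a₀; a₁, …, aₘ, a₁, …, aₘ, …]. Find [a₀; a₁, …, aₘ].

a₀ = ⌊√1604⌋ = 40.
With m₀=0, d₀=1 and mₖ₊₁ = dₖaₖ − mₖ, dₖ₊₁ = (n − mₖ₊₁²)/dₖ, aₖ₊₁ = ⌊(a₀+mₖ₊₁)/dₖ₊₁⌋:
  k=1: m=40, d=4, a=20
  k=2: m=40, d=1, a=80
d=1 and a=2a₀=80 at k=2, so the next step gives (m, d) = (40, 4) again — its k=1 value — and the period has length 2.

[40; 20, 80]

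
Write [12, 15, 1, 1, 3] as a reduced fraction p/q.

Fold from the inside: start with 3/1.
  1 + 1/3 = 4/3
  1 + 3/4 = 7/4
  15 + 4/7 = 109/7
  12 + 7/109 = 1315/109

1315/109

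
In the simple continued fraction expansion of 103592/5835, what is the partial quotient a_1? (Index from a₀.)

1

103592 = 17·5835 + 4397   →  a_0 = 17
5835 = 1·4397 + 1438   →  a_1 = 1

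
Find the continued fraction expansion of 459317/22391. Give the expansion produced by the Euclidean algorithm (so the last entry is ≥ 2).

[20; 1, 1, 18, 15, 13, 3]

459317 = 20×22391 + 11497
22391 = 1×11497 + 10894
11497 = 1×10894 + 603
10894 = 18×603 + 40
603 = 15×40 + 3
40 = 13×3 + 1
3 = 3×1 + 0  (stop)
So 459317/22391 = [20; 1, 1, 18, 15, 13, 3].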